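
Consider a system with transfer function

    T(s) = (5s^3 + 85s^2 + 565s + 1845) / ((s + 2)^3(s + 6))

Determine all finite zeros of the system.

s = -9, -4 ± 5j

Set the numerator to zero: 5s^3 + 85s^2 + 565s + 1845 = 0, i.e. 5·(s^3 + 17s^2 + 113s + 369) = 0.
Factoring: (s + 9)(s^2 + 8s + 41) = 0.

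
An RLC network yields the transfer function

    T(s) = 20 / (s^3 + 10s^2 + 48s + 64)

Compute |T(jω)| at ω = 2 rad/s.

Substitute s = j2: numerator = 20, denominator = 24 + j88.
|T(j2)| = |20| / |24 + j88| = 20 / 91.214 ≈ 0.2193.

|T(j2)| ≈ 0.2193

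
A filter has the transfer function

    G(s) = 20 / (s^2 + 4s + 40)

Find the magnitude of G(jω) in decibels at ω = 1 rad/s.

Substitute s = j1: numerator = 20, denominator = 39 + j4.
|G(j1)| = |20| / |39 + j4| = 20 / 39.205 ≈ 0.5101.
In decibels: 20·log₁₀(0.5101) ≈ -5.85 dB.

|G(j1)|_dB ≈ -5.85 dB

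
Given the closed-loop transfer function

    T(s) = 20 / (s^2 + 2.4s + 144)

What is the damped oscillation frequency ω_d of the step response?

ω_d ≈ 11.94 rad/s

Comparing s^2 + 2.4s + 144 to s^2 + 2ζωₙs + ωₙ²: ωₙ = 12 rad/s and ζ = 2.4/(2·12) = 0.1.
ζωₙ = 2.4/2 = 1.2, so ω_d = ωₙ√(1−ζ²) = √(ωₙ² − (ζωₙ)²) = √(144 − 1.2²) = √142.56 ≈ 11.94 rad/s.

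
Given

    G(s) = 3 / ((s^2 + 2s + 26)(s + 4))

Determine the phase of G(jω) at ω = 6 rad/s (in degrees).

∠G(j6) ≈ 173.9°

At s = j6: numerator = 3, denominator = -112 - j12.
∠G = ∠num − ∠den = 0° − (-173.88°) = 173.9°.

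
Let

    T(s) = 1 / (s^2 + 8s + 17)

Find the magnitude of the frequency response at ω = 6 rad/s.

|T(j6)| ≈ 0.01937

Substitute s = j6: numerator = 1, denominator = -19 + j48.
|T(j6)| = |1| / |-19 + j48| = 1 / 51.624 ≈ 0.01937.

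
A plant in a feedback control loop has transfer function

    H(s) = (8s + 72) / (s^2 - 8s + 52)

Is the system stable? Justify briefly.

unstable

The denominator s^2 - 8s + 52 factors as (s^2 - 8s + 52), giving poles at s = 4 ± 6j.
Since the pole(s) at s = 4 ± 6j lie in the right half-plane, the system is unstable.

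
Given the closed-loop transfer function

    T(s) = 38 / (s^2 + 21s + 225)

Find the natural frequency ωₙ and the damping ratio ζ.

Compare the denominator to the standard form s^2 + 2ζωₙs + ωₙ².
ωₙ² = 225, so ωₙ = 15 rad/s.
2ζωₙ = 21, so ζ = 21/(2·15) = 0.7.
With ζ = 0.7 the response is underdamped.

ωₙ = 15 rad/s, ζ = 0.7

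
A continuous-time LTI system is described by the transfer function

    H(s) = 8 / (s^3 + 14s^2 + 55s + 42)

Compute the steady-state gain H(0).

Set s = 0: H(0) = (8) / (42) = 4/21.

H(0) = 4/21 ≈ 0.1905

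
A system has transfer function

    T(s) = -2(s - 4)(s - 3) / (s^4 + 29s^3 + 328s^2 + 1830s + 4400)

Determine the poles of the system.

The poles are the roots of the denominator s^4 + 29s^3 + 328s^2 + 1830s + 4400 = 0.
Trying s = -8: the polynomial evaluates to 0, so (s + 8) is a factor.
Dividing out leaves s^3 + 21s^2 + 160s + 550 = 0.
This factors further as (s^2 + 10s + 50)(s + 11) = 0.

s = -8, -5 + 5j, -5 - 5j, -11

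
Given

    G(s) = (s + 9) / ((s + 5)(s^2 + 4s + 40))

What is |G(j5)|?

Substitute s = j5: numerator = 9 + j5, denominator = -25 + j175.
|G(j5)| = |9 + j5| / |-25 + j175| = 10.296 / 176.78 ≈ 0.05824.

|G(j5)| ≈ 0.05824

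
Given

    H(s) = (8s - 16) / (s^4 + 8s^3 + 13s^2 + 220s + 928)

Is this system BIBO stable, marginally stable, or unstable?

The denominator s^4 + 8s^3 + 13s^2 + 220s + 928 factors as (s + 8)(s + 4)(s^2 - 4s + 29), giving poles at s = -8, -4, 2 ± 5j.
Since the pole(s) at s = 2 ± 5j lie in the right half-plane, the system is unstable.

unstable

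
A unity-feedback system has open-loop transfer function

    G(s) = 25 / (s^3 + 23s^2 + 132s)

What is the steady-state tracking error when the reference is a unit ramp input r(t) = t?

G(s) has one pole at the origin.
This is a Type 1 system. Kv = lim_{s→0} s·G(s) = 25/132.
e_ss = 1/Kv = 1/(25/132) = 132/25 ≈ 5.280.

e_ss = 5.280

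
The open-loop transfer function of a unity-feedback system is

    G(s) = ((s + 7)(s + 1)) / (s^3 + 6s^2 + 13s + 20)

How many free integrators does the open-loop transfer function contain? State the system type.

The denominator has no factor of s at the origin — no free integrator — so this is a Type 0 system.

Type 0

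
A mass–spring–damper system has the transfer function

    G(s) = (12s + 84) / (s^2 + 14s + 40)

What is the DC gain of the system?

Set s = 0: G(0) = (84) / (40) = 21/10.

G(0) = 21/10 ≈ 2.100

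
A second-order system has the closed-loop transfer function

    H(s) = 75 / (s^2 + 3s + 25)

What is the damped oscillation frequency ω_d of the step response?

ω_d ≈ 4.770 rad/s

Comparing s^2 + 3s + 25 to s^2 + 2ζωₙs + ωₙ²: ωₙ = 5 rad/s and ζ = 3/(2·5) = 0.3.
ζωₙ = 3/2 = 1.5, so ω_d = ωₙ√(1−ζ²) = √(ωₙ² − (ζωₙ)²) = √(25 − 1.5²) = √22.75 ≈ 4.770 rad/s.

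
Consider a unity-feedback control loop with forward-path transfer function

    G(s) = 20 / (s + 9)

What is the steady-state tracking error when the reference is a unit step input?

G(s) has no poles at the origin.
This is a Type 0 system. Kp = lim_{s→0} G(s) = 20/9.
e_ss = 1/(1 + Kp) = 1/(1 + 20/9) = 9/29 ≈ 0.3103.

e_ss = 0.3103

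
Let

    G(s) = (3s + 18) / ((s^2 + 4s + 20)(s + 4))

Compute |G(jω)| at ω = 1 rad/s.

|G(j1)| ≈ 0.2279

Substitute s = j1: numerator = 18 + j3, denominator = 72 + j35.
|G(j1)| = |18 + j3| / |72 + j35| = 18.248 / 80.056 ≈ 0.2279.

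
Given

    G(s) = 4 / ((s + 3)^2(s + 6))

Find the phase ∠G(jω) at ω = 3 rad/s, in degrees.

At s = j3: numerator = 4, denominator = -54 + j108.
∠G = ∠num − ∠den = 0° − (116.57°) = -116.6°.

∠G(j3) ≈ -116.6°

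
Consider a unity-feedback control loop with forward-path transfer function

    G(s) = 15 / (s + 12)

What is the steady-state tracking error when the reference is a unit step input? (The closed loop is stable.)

e_ss = 0.4444

G(s) has no poles at the origin.
This is a Type 0 system. Kp = lim_{s→0} G(s) = 15/12 = 5/4.
e_ss = 1/(1 + Kp) = 1/(1 + 5/4) = 4/9 ≈ 0.4444.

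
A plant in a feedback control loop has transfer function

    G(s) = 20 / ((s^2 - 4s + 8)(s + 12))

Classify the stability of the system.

The poles can be read from the denominator factors: s = 2 ± 2j, -12.
Since the pole(s) at s = 2 ± 2j lie in the right half-plane, the system is unstable.

unstable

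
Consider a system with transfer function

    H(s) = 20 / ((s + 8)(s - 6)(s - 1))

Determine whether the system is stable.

unstable

The poles can be read from the denominator factors: s = -8, 6, 1.
Since the pole(s) at s = 6, 1 lie in the right half-plane, the system is unstable.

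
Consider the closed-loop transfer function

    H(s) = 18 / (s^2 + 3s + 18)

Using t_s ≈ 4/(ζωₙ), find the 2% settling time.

Comparing s^2 + 3s + 18 to s^2 + 2ζωₙs + ωₙ²: ωₙ = √18 ≈ 4.243 rad/s and ζ = 3/(2·√18) ≈ 0.3536.
ζωₙ = 3/2 = 1.5, so t_s ≈ 4/(ζωₙ) = 4/1.5 ≈ 2.667 s.

t_s ≈ 2.667 s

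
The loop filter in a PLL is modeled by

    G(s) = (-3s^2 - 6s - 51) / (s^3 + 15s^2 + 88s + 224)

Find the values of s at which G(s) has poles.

The poles are the roots of the denominator s^3 + 15s^2 + 88s + 224 = 0.
Trying s = -7: the polynomial evaluates to 0, so (s + 7) is a factor.
Dividing out leaves s^2 + 8s + 32 = 0.
The quadratic formula then gives s = -4 ± 4j.

s = -4 + 4j, -4 - 4j, -7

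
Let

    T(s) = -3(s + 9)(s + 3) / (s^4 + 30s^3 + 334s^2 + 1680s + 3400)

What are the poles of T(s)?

The poles are the roots of the denominator s^4 + 30s^3 + 334s^2 + 1680s + 3400 = 0.
Trying s = -10: the polynomial evaluates to 0, so (s + 10) is a factor.
Dividing out leaves s^3 + 20s^2 + 134s + 340 = 0.
This factors further as (s^2 + 10s + 34)(s + 10) = 0.

s = -5 + 3j, -5 - 3j, -10, -10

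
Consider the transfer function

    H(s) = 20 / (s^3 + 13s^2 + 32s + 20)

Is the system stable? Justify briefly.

The denominator s^3 + 13s^2 + 32s + 20 factors as (s + 1)(s + 10)(s + 2), giving poles at s = -1, -10, -2.
Since all poles lie strictly in the left half-plane, the system is stable.

stable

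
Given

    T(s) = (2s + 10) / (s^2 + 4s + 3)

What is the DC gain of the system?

T(0) = 10/3 ≈ 3.333

Set s = 0: T(0) = (10) / (3) = 10/3.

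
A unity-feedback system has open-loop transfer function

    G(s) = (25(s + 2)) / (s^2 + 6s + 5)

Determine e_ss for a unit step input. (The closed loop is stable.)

G(s) has no poles at the origin.
This is a Type 0 system. Kp = lim_{s→0} G(s) = 50/5 = 10.
e_ss = 1/(1 + Kp) = 1/(1 + 10) = 1/11 ≈ 0.09091.

e_ss = 0.09091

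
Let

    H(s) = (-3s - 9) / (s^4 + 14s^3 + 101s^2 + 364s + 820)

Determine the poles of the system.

The poles are the roots of the denominator s^4 + 14s^3 + 101s^2 + 364s + 820 = 0.
No real roots exist; factor into two real quadratics: (s^2 + 4s + 20)(s^2 + 10s + 41) = 0.
Each quadratic gives a conjugate pair via the quadratic formula.

s = -2 + 4j, -2 - 4j, -5 + 4j, -5 - 4j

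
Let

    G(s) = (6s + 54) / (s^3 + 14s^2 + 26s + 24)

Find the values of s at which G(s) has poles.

s = -1 + j, -1 - j, -12

The poles are the roots of the denominator s^3 + 14s^2 + 26s + 24 = 0.
Trying s = -12: the polynomial evaluates to 0, so (s + 12) is a factor.
Dividing out leaves s^2 + 2s + 2 = 0.
The quadratic formula then gives s = -1 ± 1j.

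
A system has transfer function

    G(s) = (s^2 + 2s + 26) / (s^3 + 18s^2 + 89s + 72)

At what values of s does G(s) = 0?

s = -1 + 5j, -1 - 5j

Set the numerator to zero: s^2 + 2s + 26 = 0.
Factoring: (s^2 + 2s + 26) = 0.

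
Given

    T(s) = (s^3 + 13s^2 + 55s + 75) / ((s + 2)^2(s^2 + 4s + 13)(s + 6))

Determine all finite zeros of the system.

Set the numerator to zero: s^3 + 13s^2 + 55s + 75 = 0.
Factoring: (s + 5)^2(s + 3) = 0.

s = -5, -3, -5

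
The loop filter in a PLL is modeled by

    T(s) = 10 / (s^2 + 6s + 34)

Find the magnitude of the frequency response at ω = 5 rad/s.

Substitute s = j5: numerator = 10, denominator = 9 + j30.
|T(j5)| = |10| / |9 + j30| = 10 / 31.321 ≈ 0.3193.

|T(j5)| ≈ 0.3193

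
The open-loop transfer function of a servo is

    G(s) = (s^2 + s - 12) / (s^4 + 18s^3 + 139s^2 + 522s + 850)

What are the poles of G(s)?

The poles are the roots of the denominator s^4 + 18s^3 + 139s^2 + 522s + 850 = 0.
No real roots exist; factor into two real quadratics: (s^2 + 8s + 25)(s^2 + 10s + 34) = 0.
Each quadratic gives a conjugate pair via the quadratic formula.

s = -4 + 3j, -4 - 3j, -5 + 3j, -5 - 3j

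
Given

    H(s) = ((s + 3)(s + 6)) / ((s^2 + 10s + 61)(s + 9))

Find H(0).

H(0) = 2/61 ≈ 0.03279

At s = 0 each factor (s + a) contributes a and each (s^2 + bs + c) contributes c.
H(0) = 1·(3) · (6) / ((61) · (9)) = 18/549 = 2/61.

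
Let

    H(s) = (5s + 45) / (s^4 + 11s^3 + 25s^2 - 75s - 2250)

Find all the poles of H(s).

s = -3 ± 6j, 5, -10

The poles are the roots of the denominator s^4 + 11s^3 + 25s^2 - 75s - 2250 = 0.
Trying s = 5: the polynomial evaluates to 0, so (s - 5) is a factor.
Dividing out leaves s^3 + 16s^2 + 105s + 450 = 0.
This factors further as (s^2 + 6s + 45)(s + 10) = 0.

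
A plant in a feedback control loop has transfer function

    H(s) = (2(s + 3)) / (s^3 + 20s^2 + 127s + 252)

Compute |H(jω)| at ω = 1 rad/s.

|H(j1)| ≈ 0.02396

Substitute s = j1: numerator = 6 + j2, denominator = 232 + j126.
|H(j1)| = |6 + j2| / |232 + j126| = 6.3246 / 264.01 ≈ 0.02396.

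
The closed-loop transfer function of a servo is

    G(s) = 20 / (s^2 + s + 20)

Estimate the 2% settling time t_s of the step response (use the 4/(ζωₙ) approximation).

Comparing s^2 + s + 20 to s^2 + 2ζωₙs + ωₙ²: ωₙ = √20 ≈ 4.472 rad/s and ζ = 1/(2·√20) ≈ 0.1118.
ζωₙ = 1/2 = 0.5, so t_s ≈ 4/(ζωₙ) = 4/0.5 = 8 s.

t_s ≈ 8 s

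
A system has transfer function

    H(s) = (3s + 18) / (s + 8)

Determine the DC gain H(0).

H(0) = 9/4 ≈ 2.250

Set s = 0: H(0) = (18) / (8) = 9/4.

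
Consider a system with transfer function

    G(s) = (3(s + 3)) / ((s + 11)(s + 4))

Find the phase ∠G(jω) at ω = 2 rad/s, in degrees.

At s = j2: numerator = 9 + j6, denominator = 40 + j30.
∠G = ∠num − ∠den = 33.690° − (36.870°) = -3.180°.

∠G(j2) ≈ -3.180°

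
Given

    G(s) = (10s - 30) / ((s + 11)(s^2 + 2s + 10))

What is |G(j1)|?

|G(j1)| ≈ 0.3105

Substitute s = j1: numerator = -30 + j10, denominator = 97 + j31.
|G(j1)| = |-30 + j10| / |97 + j31| = 31.623 / 101.83 ≈ 0.3105.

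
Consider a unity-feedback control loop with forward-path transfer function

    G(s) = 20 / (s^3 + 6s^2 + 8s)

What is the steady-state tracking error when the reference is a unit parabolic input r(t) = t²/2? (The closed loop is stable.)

G(s) has one pole at the origin.
This is a Type 1 system; Ka = lim_{s→0} s^2·G(s) = 0, so the steady-state error for a parabola input is infinite.

e_ss = ∞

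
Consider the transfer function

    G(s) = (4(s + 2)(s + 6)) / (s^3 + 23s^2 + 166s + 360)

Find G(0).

G(0) = 2/15 ≈ 0.1333

Set s = 0: G(0) = (48) / (360) = 2/15.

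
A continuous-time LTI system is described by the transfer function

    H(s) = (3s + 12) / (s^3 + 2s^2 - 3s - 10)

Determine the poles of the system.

s = -2 + j, -2 - j, 2

The poles are the roots of the denominator s^3 + 2s^2 - 3s - 10 = 0.
Trying s = 2: the polynomial evaluates to 0, so (s - 2) is a factor.
Dividing out leaves s^2 + 4s + 5 = 0.
The quadratic formula then gives s = -2 ± 1j.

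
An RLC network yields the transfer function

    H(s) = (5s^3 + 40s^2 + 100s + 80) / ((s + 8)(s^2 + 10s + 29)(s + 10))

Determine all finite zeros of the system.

s = -2, -2, -4

Set the numerator to zero: 5s^3 + 40s^2 + 100s + 80 = 0, i.e. 5·(s^3 + 8s^2 + 20s + 16) = 0.
Factoring: (s + 2)^2(s + 4) = 0.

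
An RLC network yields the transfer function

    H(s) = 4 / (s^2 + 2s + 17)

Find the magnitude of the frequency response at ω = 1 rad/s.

|H(j1)| ≈ 0.2481

Substitute s = j1: numerator = 4, denominator = 16 + j2.
|H(j1)| = |4| / |16 + j2| = 4 / 16.125 ≈ 0.2481.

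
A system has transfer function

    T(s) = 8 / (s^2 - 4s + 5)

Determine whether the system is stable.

The denominator s^2 - 4s + 5 factors as (s^2 - 4s + 5), giving poles at s = 2 ± j.
Since the pole(s) at s = 2 ± j lie in the right half-plane, the system is unstable.

unstable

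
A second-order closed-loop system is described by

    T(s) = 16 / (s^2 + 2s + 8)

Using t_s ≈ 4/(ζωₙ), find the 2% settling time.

t_s ≈ 4 s

Comparing s^2 + 2s + 8 to s^2 + 2ζωₙs + ωₙ²: ωₙ = √8 ≈ 2.828 rad/s and ζ = 2/(2·√8) ≈ 0.3536.
ζωₙ = 2/2 = 1, so t_s ≈ 4/(ζωₙ) = 4/1 = 4 s.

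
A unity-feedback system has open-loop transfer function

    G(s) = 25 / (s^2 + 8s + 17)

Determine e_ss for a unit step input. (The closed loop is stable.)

e_ss = 0.4048

G(s) has no poles at the origin.
This is a Type 0 system. Kp = lim_{s→0} G(s) = 25/17.
e_ss = 1/(1 + Kp) = 1/(1 + 25/17) = 17/42 ≈ 0.4048.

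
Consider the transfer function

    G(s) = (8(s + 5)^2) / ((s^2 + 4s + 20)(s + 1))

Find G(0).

At s = 0 each factor (s + a) contributes a and each (s^2 + bs + c) contributes c.
G(0) = 8·(5) · (5) / ((20) · (1)) = 200/20 = 10.

G(0) = 10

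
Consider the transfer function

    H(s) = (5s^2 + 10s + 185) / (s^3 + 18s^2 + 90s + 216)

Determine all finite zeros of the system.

Set the numerator to zero: 5s^2 + 10s + 185 = 0, i.e. 5·(s^2 + 2s + 37) = 0.
Factoring: (s^2 + 2s + 37) = 0.

s = -1 + 6j, -1 - 6j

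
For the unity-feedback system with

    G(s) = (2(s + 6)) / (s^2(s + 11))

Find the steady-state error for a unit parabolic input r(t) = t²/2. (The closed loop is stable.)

G(s) has 2 poles at the origin.
This is a Type 2 system. Ka = lim_{s→0} s^2·G(s) = 12/11.
e_ss = 1/Ka = 1/(12/11) = 11/12 ≈ 0.9167.

e_ss = 0.9167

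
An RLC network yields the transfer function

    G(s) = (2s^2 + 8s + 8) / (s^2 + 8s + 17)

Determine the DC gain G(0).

G(0) = 8/17 ≈ 0.4706

Set s = 0: G(0) = (8) / (17) = 8/17.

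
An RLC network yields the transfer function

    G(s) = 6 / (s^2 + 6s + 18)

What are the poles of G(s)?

The poles are the roots of the denominator s^2 + 6s + 18 = 0.
Using the quadratic formula: s = (-6 ± √(-36))/2 = -3 ± 3j.

s = -3 ± 3j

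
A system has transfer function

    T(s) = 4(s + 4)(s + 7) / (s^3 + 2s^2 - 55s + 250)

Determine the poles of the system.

The poles are the roots of the denominator s^3 + 2s^2 - 55s + 250 = 0.
Trying s = -10: the polynomial evaluates to 0, so (s + 10) is a factor.
Dividing out leaves s^2 - 8s + 25 = 0.
The quadratic formula then gives s = 4 ± 3j.

s = 4 ± 3j, -10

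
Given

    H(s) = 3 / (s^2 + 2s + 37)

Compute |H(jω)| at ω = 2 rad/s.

Substitute s = j2: numerator = 3, denominator = 33 + j4.
|H(j2)| = |3| / |33 + j4| = 3 / 33.242 ≈ 0.09025.

|H(j2)| ≈ 0.09025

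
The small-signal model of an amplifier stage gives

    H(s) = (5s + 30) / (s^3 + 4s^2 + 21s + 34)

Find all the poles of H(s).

The poles are the roots of the denominator s^3 + 4s^2 + 21s + 34 = 0.
Trying s = -2: the polynomial evaluates to 0, so (s + 2) is a factor.
Dividing out leaves s^2 + 2s + 17 = 0.
The quadratic formula then gives s = -1 ± 4j.

s = -1 + 4j, -1 - 4j, -2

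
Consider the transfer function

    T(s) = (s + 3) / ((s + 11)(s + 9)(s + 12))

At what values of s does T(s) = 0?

Set the numerator to zero: s + 3 = 0.
So s = -3.

s = -3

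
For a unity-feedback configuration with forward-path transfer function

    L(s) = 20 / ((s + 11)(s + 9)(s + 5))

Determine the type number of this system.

The denominator has no factor of s at the origin — no free integrator — so this is a Type 0 system.

Type 0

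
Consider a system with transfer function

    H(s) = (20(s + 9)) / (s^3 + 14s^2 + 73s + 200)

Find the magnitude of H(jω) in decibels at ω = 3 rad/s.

Substitute s = j3: numerator = 180 + j60, denominator = 74 + j192.
|H(j3)| = |180 + j60| / |74 + j192| = 189.74 / 205.77 ≈ 0.9221.
In decibels: 20·log₁₀(0.9221) ≈ -0.704 dB.

|H(j3)|_dB ≈ -0.704 dB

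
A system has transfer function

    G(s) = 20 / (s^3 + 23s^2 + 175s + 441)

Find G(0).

G(0) = 20/441 ≈ 0.04535

Set s = 0: G(0) = (20) / (441) = 20/441.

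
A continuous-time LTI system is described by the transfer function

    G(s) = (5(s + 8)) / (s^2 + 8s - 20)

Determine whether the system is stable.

unstable

The denominator s^2 + 8s - 20 factors as (s - 2)(s + 10), giving poles at s = 2, -10.
Since the pole(s) at s = 2 lie in the right half-plane, the system is unstable.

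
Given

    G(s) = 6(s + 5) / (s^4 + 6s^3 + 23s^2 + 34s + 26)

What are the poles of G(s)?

The poles are the roots of the denominator s^4 + 6s^3 + 23s^2 + 34s + 26 = 0.
No real roots exist; factor into two real quadratics: (s^2 + 2s + 2)(s^2 + 4s + 13) = 0.
Each quadratic gives a conjugate pair via the quadratic formula.

s = -1 ± j, -2 ± 3j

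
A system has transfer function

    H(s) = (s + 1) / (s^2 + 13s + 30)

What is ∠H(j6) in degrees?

∠H(j6) ≈ -13.86°

At s = j6: numerator = 1 + j6, denominator = -6 + j78.
∠H = ∠num − ∠den = 80.538° − (94.399°) = -13.86°.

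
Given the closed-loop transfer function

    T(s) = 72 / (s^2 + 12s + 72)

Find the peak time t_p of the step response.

Comparing s^2 + 12s + 72 to s^2 + 2ζωₙs + ωₙ²: ωₙ = √72 ≈ 8.485 rad/s and ζ = 12/(2·√72) ≈ 0.7071.
ζωₙ = 12/2 = 6, so ω_d = ωₙ√(1−ζ²) = √(ωₙ² − (ζωₙ)²) = √(72 − 6²) = √36 = 6 rad/s.
t_p = π/ω_d = π/6 ≈ 0.5236 s.

t_p ≈ 0.5236 s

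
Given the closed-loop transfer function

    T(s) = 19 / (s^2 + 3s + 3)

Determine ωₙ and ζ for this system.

ωₙ ≈ 1.732 rad/s, ζ ≈ 0.8660

Compare the denominator to the standard form s^2 + 2ζωₙs + ωₙ².
ωₙ² = 3, so ωₙ = √3 ≈ 1.732 rad/s.
2ζωₙ = 3, so ζ = 3/(2·√3) ≈ 0.8660.
With ζ = 0.8660 the response is underdamped.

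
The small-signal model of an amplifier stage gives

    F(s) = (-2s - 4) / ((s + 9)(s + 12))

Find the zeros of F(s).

s = -2

Set the numerator to zero: -2s - 4 = 0, i.e. -2·(s + 2) = 0.
So s = -2.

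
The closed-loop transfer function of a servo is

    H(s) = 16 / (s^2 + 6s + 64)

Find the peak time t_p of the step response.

Comparing s^2 + 6s + 64 to s^2 + 2ζωₙs + ωₙ²: ωₙ = 8 rad/s and ζ = 6/(2·8) = 0.375.
ζωₙ = 6/2 = 3, so ω_d = ωₙ√(1−ζ²) = √(ωₙ² − (ζωₙ)²) = √(64 − 3²) = √55 ≈ 7.416 rad/s.
t_p = π/ω_d = π/7.416 ≈ 0.4236 s.

t_p ≈ 0.4236 s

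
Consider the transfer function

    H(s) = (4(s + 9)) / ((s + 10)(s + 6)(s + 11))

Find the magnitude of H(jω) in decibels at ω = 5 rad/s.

|H(j5)|_dB ≈ -28.2 dB

Substitute s = j5: numerator = 36 + j20, denominator = -15 + j1055.
|H(j5)| = |36 + j20| / |-15 + j1055| = 41.183 / 1055.1 ≈ 0.03903.
In decibels: 20·log₁₀(0.03903) ≈ -28.2 dB.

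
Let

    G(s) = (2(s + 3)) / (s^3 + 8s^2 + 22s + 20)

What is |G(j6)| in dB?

Substitute s = j6: numerator = 6 + j12, denominator = -268 - j84.
|G(j6)| = |6 + j12| / |-268 - j84| = 13.416 / 280.86 ≈ 0.04777.
In decibels: 20·log₁₀(0.04777) ≈ -26.4 dB.

|G(j6)|_dB ≈ -26.4 dB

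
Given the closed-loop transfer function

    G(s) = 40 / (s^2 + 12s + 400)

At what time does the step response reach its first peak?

t_p ≈ 0.1647 s

Comparing s^2 + 12s + 400 to s^2 + 2ζωₙs + ωₙ²: ωₙ = 20 rad/s and ζ = 12/(2·20) = 0.3.
ζωₙ = 12/2 = 6, so ω_d = ωₙ√(1−ζ²) = √(ωₙ² − (ζωₙ)²) = √(400 − 6²) = √364 ≈ 19.08 rad/s.
t_p = π/ω_d = π/19.08 ≈ 0.1647 s.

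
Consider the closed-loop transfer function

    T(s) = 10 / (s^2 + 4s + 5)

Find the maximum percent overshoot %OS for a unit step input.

Comparing s^2 + 4s + 5 to s^2 + 2ζωₙs + ωₙ²: ωₙ = √5 ≈ 2.236 rad/s and ζ = 4/(2·√5) ≈ 0.8944.
%OS = 100·exp(−πζ/√(1−ζ²)) = 100·exp(−π·0.8944/√(1−0.8944²)) ≈ 0.187%.

%OS ≈ 0.187%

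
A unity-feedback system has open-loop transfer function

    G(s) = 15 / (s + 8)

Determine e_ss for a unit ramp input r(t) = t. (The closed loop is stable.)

G(s) has no poles at the origin.
This is a Type 0 system; Kv = lim_{s→0} s·G(s) = 0, so the steady-state error for a ramp input is infinite.

e_ss = ∞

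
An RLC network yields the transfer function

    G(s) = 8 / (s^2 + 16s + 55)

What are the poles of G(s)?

s = -5, -11

The poles are the roots of the denominator s^2 + 16s + 55 = 0.
Factoring: (s + 5)(s + 11) = 0, so s = -5 and s = -11.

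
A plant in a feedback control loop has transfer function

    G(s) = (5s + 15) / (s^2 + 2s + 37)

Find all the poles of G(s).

The poles are the roots of the denominator s^2 + 2s + 37 = 0.
Using the quadratic formula: s = (-2 ± √(-144))/2 = -1 ± 6j.

s = -1 + 6j, -1 - 6j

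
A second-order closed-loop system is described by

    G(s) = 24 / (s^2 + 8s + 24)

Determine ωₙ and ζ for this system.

Compare the denominator to the standard form s^2 + 2ζωₙs + ωₙ².
ωₙ² = 24, so ωₙ = √24 ≈ 4.899 rad/s.
2ζωₙ = 8, so ζ = 8/(2·√24) ≈ 0.8165.
With ζ = 0.8165 the response is underdamped.

ωₙ ≈ 4.899 rad/s, ζ ≈ 0.8165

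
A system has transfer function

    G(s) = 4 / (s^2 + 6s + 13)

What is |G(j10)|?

Substitute s = j10: numerator = 4, denominator = -87 + j60.
|G(j10)| = |4| / |-87 + j60| = 4 / 105.68 ≈ 0.03785.

|G(j10)| ≈ 0.03785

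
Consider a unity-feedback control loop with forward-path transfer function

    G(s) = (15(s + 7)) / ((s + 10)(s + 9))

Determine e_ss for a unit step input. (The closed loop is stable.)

e_ss = 0.4615

G(s) has no poles at the origin.
This is a Type 0 system. Kp = lim_{s→0} G(s) = 105/90 = 7/6.
e_ss = 1/(1 + Kp) = 1/(1 + 7/6) = 6/13 ≈ 0.4615.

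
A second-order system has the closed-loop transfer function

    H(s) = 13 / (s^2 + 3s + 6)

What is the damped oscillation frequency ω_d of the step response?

ω_d ≈ 1.936 rad/s

Comparing s^2 + 3s + 6 to s^2 + 2ζωₙs + ωₙ²: ωₙ = √6 ≈ 2.449 rad/s and ζ = 3/(2·√6) ≈ 0.6124.
ζωₙ = 3/2 = 1.5, so ω_d = ωₙ√(1−ζ²) = √(ωₙ² − (ζωₙ)²) = √(6 − 1.5²) = √3.75 ≈ 1.936 rad/s.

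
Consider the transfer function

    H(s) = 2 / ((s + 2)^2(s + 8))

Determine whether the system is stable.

stable

The poles can be read from the denominator factors: s = -2, -2, -8.
Since all poles lie strictly in the left half-plane, the system is stable.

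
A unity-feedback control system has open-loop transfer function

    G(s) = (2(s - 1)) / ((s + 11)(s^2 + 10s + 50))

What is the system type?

Type 0

The denominator has no factor of s at the origin — no free integrator — so this is a Type 0 system.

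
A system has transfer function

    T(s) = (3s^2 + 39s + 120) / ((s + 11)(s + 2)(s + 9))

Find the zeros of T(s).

s = -8, -5

Set the numerator to zero: 3s^2 + 39s + 120 = 0, i.e. 3·(s^2 + 13s + 40) = 0.
Factoring: (s + 8)(s + 5) = 0.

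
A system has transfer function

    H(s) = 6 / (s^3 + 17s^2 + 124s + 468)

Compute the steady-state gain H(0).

H(0) = 1/78 ≈ 0.01282

Set s = 0: H(0) = (6) / (468) = 1/78.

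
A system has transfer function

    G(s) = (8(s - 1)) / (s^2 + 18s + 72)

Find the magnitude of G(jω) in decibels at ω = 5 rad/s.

Substitute s = j5: numerator = -8 + j40, denominator = 47 + j90.
|G(j5)| = |-8 + j40| / |47 + j90| = 40.792 / 101.53 ≈ 0.4018.
In decibels: 20·log₁₀(0.4018) ≈ -7.92 dB.

|G(j5)|_dB ≈ -7.92 dB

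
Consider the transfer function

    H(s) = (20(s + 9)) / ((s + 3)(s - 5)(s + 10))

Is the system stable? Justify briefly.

unstable

The poles can be read from the denominator factors: s = -3, 5, -10.
Since the pole(s) at s = 5 lie in the right half-plane, the system is unstable.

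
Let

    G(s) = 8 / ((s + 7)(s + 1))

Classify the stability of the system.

The poles can be read from the denominator factors: s = -7, -1.
Since all poles lie strictly in the left half-plane, the system is stable.

stable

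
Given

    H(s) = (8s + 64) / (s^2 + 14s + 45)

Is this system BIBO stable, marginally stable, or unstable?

The denominator s^2 + 14s + 45 factors as (s + 9)(s + 5), giving poles at s = -9, -5.
Since all poles lie strictly in the left half-plane, the system is stable.

stable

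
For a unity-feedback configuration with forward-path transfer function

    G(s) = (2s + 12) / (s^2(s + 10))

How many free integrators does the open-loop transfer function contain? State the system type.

Type 2

The denominator has 2 factors of s at the origin (free integrators), so this is a Type 2 system.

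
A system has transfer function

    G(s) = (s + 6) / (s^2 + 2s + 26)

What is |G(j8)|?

|G(j8)| ≈ 0.2425

Substitute s = j8: numerator = 6 + j8, denominator = -38 + j16.
|G(j8)| = |6 + j8| / |-38 + j16| = 10 / 41.231 ≈ 0.2425.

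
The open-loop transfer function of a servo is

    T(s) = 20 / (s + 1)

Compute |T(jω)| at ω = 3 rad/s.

Substitute s = j3: numerator = 20, denominator = 1 + j3.
|T(j3)| = |20| / |1 + j3| = 20 / 3.1623 ≈ 6.325.

|T(j3)| ≈ 6.325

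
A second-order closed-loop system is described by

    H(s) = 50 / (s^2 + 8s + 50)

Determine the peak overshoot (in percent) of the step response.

Comparing s^2 + 8s + 50 to s^2 + 2ζωₙs + ωₙ²: ωₙ = √50 ≈ 7.071 rad/s and ζ = 8/(2·√50) ≈ 0.5657.
%OS = 100·exp(−πζ/√(1−ζ²)) = 100·exp(−π·0.5657/√(1−0.5657²)) ≈ 11.6%.

%OS ≈ 11.6%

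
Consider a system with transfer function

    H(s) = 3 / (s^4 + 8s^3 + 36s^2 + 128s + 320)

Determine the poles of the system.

The poles are the roots of the denominator s^4 + 8s^3 + 36s^2 + 128s + 320 = 0.
No real roots exist; factor into two real quadratics: (s^2 + 16)(s^2 + 8s + 20) = 0.
Each quadratic gives a conjugate pair via the quadratic formula.

s = 4j, -4j, -4 + 2j, -4 - 2j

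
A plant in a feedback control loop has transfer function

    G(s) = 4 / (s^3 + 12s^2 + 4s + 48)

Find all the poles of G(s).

The poles are the roots of the denominator s^3 + 12s^2 + 4s + 48 = 0.
Trying s = -12: the polynomial evaluates to 0, so (s + 12) is a factor.
Dividing out leaves s^2 + 4 = 0.
The quadratic formula then gives s = 0 ± 2j.

s = ±2j, -12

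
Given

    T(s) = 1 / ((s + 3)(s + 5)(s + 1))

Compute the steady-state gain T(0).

At s = 0 each factor (s + a) contributes a and each (s^2 + bs + c) contributes c.
T(0) = 1·1 / ((3) · (5) · (1)) = 1/15 = 1/15.

T(0) = 1/15 ≈ 0.06667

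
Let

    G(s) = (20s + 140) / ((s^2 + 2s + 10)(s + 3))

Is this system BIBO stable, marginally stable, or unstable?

The poles can be read from the denominator factors: s = -1 + 3j, -1 - 3j, -3.
Since all poles lie strictly in the left half-plane, the system is stable.

stable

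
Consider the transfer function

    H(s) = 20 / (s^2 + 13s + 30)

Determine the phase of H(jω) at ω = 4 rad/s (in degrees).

∠H(j4) ≈ -74.93°

At s = j4: numerator = 20, denominator = 14 + j52.
∠H = ∠num − ∠den = 0° − (74.932°) = -74.93°.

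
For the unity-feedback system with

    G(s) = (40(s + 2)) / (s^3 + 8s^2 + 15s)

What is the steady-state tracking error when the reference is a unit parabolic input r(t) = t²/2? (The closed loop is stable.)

G(s) has one pole at the origin.
This is a Type 1 system; Ka = lim_{s→0} s^2·G(s) = 0, so the steady-state error for a parabola input is infinite.

e_ss = ∞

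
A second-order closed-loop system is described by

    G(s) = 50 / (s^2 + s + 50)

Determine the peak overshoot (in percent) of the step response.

Comparing s^2 + s + 50 to s^2 + 2ζωₙs + ωₙ²: ωₙ = √50 ≈ 7.071 rad/s and ζ = 1/(2·√50) ≈ 0.07071.
%OS = 100·exp(−πζ/√(1−ζ²)) = 100·exp(−π·0.07071/√(1−0.07071²)) ≈ 80.0%.

%OS ≈ 80.0%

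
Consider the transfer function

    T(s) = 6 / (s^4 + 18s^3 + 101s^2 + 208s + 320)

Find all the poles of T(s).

s = -8, -1 ± 2j, -8

The poles are the roots of the denominator s^4 + 18s^3 + 101s^2 + 208s + 320 = 0.
Trying s = -8: the polynomial evaluates to 0, so (s + 8) is a factor.
Dividing out leaves s^3 + 10s^2 + 21s + 40 = 0.
This factors further as (s^2 + 2s + 5)(s + 8) = 0.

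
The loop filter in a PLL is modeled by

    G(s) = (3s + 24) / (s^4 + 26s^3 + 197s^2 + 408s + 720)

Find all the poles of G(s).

s = -12, -1 + 2j, -1 - 2j, -12

The poles are the roots of the denominator s^4 + 26s^3 + 197s^2 + 408s + 720 = 0.
Trying s = -12: the polynomial evaluates to 0, so (s + 12) is a factor.
Dividing out leaves s^3 + 14s^2 + 29s + 60 = 0.
This factors further as (s^2 + 2s + 5)(s + 12) = 0.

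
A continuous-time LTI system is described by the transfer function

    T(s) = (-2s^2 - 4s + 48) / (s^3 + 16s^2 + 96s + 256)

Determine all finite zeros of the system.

Set the numerator to zero: -2s^2 - 4s + 48 = 0, i.e. -2·(s^2 + 2s - 24) = 0.
Factoring: (s + 6)(s - 4) = 0.

s = -6, 4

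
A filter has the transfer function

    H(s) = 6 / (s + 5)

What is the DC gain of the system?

H(0) = 6/5 ≈ 1.200

Set s = 0: H(0) = (6) / (5) = 6/5.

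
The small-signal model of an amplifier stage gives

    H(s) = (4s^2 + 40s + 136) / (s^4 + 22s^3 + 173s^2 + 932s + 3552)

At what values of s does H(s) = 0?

Set the numerator to zero: 4s^2 + 40s + 136 = 0, i.e. 4·(s^2 + 10s + 34) = 0.
Factoring: (s^2 + 10s + 34) = 0.

s = -5 + 3j, -5 - 3j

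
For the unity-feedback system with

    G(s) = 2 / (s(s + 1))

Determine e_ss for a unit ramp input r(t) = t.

e_ss = 0.5000

G(s) has one pole at the origin.
This is a Type 1 system. Kv = lim_{s→0} s·G(s) = 2/1.
e_ss = 1/Kv = 1/(2) = 1/2 ≈ 0.5000.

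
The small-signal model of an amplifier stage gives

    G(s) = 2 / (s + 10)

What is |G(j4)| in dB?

Substitute s = j4: numerator = 2, denominator = 10 + j4.
|G(j4)| = |2| / |10 + j4| = 2 / 10.770 ≈ 0.1857.
In decibels: 20·log₁₀(0.1857) ≈ -14.6 dB.

|G(j4)|_dB ≈ -14.6 dB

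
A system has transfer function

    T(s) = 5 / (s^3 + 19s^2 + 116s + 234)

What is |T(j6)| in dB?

Substitute s = j6: numerator = 5, denominator = -450 + j480.
|T(j6)| = |5| / |-450 + j480| = 5 / 657.95 ≈ 0.007599.
In decibels: 20·log₁₀(0.007599) ≈ -42.4 dB.

|T(j6)|_dB ≈ -42.4 dB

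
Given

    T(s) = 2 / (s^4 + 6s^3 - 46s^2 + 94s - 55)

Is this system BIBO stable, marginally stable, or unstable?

unstable

The denominator s^4 + 6s^3 - 46s^2 + 94s - 55 factors as (s + 11)(s^2 - 4s + 5)(s - 1), giving poles at s = -11, 2 + j, 2 - j, 1.
Since the pole(s) at s = 2 ± j, 1 lie in the right half-plane, the system is unstable.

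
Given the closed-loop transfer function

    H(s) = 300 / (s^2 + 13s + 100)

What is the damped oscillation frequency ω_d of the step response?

Comparing s^2 + 13s + 100 to s^2 + 2ζωₙs + ωₙ²: ωₙ = 10 rad/s and ζ = 13/(2·10) = 0.65.
ζωₙ = 13/2 = 6.5, so ω_d = ωₙ√(1−ζ²) = √(ωₙ² − (ζωₙ)²) = √(100 − 6.5²) = √57.75 ≈ 7.599 rad/s.

ω_d ≈ 7.599 rad/s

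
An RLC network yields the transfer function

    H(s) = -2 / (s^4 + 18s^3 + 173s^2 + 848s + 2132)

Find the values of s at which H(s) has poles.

s = -4 + 6j, -4 - 6j, -5 + 4j, -5 - 4j

The poles are the roots of the denominator s^4 + 18s^3 + 173s^2 + 848s + 2132 = 0.
No real roots exist; factor into two real quadratics: (s^2 + 8s + 52)(s^2 + 10s + 41) = 0.
Each quadratic gives a conjugate pair via the quadratic formula.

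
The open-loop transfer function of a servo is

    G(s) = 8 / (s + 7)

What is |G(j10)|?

Substitute s = j10: numerator = 8, denominator = 7 + j10.
|G(j10)| = |8| / |7 + j10| = 8 / 12.207 ≈ 0.6554.

|G(j10)| ≈ 0.6554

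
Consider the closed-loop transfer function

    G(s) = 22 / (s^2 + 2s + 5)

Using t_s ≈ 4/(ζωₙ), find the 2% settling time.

Comparing s^2 + 2s + 5 to s^2 + 2ζωₙs + ωₙ²: ωₙ = √5 ≈ 2.236 rad/s and ζ = 2/(2·√5) ≈ 0.4472.
ζωₙ = 2/2 = 1, so t_s ≈ 4/(ζωₙ) = 4/1 = 4 s.

t_s ≈ 4 s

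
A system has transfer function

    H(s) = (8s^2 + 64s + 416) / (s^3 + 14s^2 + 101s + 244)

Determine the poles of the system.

s = -5 ± 6j, -4

The poles are the roots of the denominator s^3 + 14s^2 + 101s + 244 = 0.
Trying s = -4: the polynomial evaluates to 0, so (s + 4) is a factor.
Dividing out leaves s^2 + 10s + 61 = 0.
The quadratic formula then gives s = -5 ± 6j.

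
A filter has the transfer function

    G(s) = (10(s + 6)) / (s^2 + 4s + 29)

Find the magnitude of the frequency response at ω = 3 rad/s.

|G(j3)| ≈ 2.876

Substitute s = j3: numerator = 60 + j30, denominator = 20 + j12.
|G(j3)| = |60 + j30| / |20 + j12| = 67.082 / 23.324 ≈ 2.876.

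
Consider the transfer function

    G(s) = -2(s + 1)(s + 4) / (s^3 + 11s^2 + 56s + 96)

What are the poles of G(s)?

s = -4 ± 4j, -3

The poles are the roots of the denominator s^3 + 11s^2 + 56s + 96 = 0.
Trying s = -3: the polynomial evaluates to 0, so (s + 3) is a factor.
Dividing out leaves s^2 + 8s + 32 = 0.
The quadratic formula then gives s = -4 ± 4j.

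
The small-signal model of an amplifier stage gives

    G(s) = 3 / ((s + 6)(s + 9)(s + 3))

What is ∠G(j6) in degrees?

∠G(j6) ≈ -142.1°

At s = j6: numerator = 3, denominator = -486 + j378.
∠G = ∠num − ∠den = 0° − (142.13°) = -142.1°.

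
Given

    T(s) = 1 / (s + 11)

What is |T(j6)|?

Substitute s = j6: numerator = 1, denominator = 11 + j6.
|T(j6)| = |1| / |11 + j6| = 1 / 12.530 ≈ 0.07981.

|T(j6)| ≈ 0.07981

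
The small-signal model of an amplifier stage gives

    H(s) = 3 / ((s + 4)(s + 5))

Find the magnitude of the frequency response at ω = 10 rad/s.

|H(j10)| ≈ 0.02491

Substitute s = j10: numerator = 3, denominator = -80 + j90.
|H(j10)| = |3| / |-80 + j90| = 3 / 120.42 ≈ 0.02491.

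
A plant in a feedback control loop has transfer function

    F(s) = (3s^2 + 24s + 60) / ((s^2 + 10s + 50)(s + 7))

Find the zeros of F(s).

s = -4 ± 2j

Set the numerator to zero: 3s^2 + 24s + 60 = 0, i.e. 3·(s^2 + 8s + 20) = 0.
Factoring: (s^2 + 8s + 20) = 0.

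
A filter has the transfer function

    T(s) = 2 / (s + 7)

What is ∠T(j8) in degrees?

∠T(j8) ≈ -48.81°

At s = j8: numerator = 2, denominator = 7 + j8.
∠T = ∠num − ∠den = 0° − (48.814°) = -48.81°.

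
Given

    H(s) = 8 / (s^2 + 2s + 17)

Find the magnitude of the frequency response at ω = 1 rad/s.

|H(j1)| ≈ 0.4961

Substitute s = j1: numerator = 8, denominator = 16 + j2.
|H(j1)| = |8| / |16 + j2| = 8 / 16.125 ≈ 0.4961.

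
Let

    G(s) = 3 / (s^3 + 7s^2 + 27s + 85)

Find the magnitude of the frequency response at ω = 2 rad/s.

Substitute s = j2: numerator = 3, denominator = 57 + j46.
|G(j2)| = |3| / |57 + j46| = 3 / 73.246 ≈ 0.04096.

|G(j2)| ≈ 0.04096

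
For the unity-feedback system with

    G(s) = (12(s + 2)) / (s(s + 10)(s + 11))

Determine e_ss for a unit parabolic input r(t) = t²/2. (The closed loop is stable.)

e_ss = ∞

G(s) has one pole at the origin.
This is a Type 1 system; Ka = lim_{s→0} s^2·G(s) = 0, so the steady-state error for a parabola input is infinite.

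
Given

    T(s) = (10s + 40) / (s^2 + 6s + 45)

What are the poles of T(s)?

The poles are the roots of the denominator s^2 + 6s + 45 = 0.
Using the quadratic formula: s = (-6 ± √(-144))/2 = -3 ± 6j.

s = -3 ± 6j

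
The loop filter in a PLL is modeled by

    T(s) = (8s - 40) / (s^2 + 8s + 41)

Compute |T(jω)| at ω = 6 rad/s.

|T(j6)| ≈ 1.295

Substitute s = j6: numerator = -40 + j48, denominator = 5 + j48.
|T(j6)| = |-40 + j48| / |5 + j48| = 62.482 / 48.260 ≈ 1.295.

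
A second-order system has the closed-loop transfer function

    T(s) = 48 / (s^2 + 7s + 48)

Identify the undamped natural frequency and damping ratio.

Compare the denominator to the standard form s^2 + 2ζωₙs + ωₙ².
ωₙ² = 48, so ωₙ = √48 ≈ 6.928 rad/s.
2ζωₙ = 7, so ζ = 7/(2·√48) ≈ 0.5052.
With ζ = 0.5052 the response is underdamped.

ωₙ ≈ 6.928 rad/s, ζ ≈ 0.5052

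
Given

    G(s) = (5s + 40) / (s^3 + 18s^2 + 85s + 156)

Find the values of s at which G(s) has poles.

The poles are the roots of the denominator s^3 + 18s^2 + 85s + 156 = 0.
Trying s = -12: the polynomial evaluates to 0, so (s + 12) is a factor.
Dividing out leaves s^2 + 6s + 13 = 0.
The quadratic formula then gives s = -3 ± 2j.

s = -3 ± 2j, -12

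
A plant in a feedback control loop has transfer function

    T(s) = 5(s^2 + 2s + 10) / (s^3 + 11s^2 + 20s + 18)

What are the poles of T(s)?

s = -1 ± j, -9

The poles are the roots of the denominator s^3 + 11s^2 + 20s + 18 = 0.
Trying s = -9: the polynomial evaluates to 0, so (s + 9) is a factor.
Dividing out leaves s^2 + 2s + 2 = 0.
The quadratic formula then gives s = -1 ± 1j.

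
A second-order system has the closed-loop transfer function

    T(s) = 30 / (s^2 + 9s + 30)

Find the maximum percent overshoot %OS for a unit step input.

%OS ≈ 1.08%

Comparing s^2 + 9s + 30 to s^2 + 2ζωₙs + ωₙ²: ωₙ = √30 ≈ 5.477 rad/s and ζ = 9/(2·√30) ≈ 0.8216.
%OS = 100·exp(−πζ/√(1−ζ²)) = 100·exp(−π·0.8216/√(1−0.8216²)) ≈ 1.08%.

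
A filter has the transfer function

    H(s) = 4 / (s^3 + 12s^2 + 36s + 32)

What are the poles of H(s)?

s = -8, -2, -2

The poles are the roots of the denominator s^3 + 12s^2 + 36s + 32 = 0.
Trying s = -8: the polynomial evaluates to 0, so (s + 8) is a factor.
Dividing out leaves s^2 + 4s + 4 = 0.
Factoring the quadratic: (s + 2)^2 = 0.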